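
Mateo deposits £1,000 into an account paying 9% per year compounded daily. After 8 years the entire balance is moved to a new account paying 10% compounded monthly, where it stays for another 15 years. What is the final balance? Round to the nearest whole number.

£9,149

After 8 years at 9%: 1,000 × 2.054250883 ≈ 2,054.2509.
Then 15 years at 10%: 2,054.2509 × 4.453919552 ≈ 9,149.4682.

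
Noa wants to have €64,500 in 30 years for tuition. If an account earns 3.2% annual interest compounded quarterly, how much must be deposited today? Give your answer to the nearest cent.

€24,791.10

Growth factor = (1 + 0.008)^120 ≈ 2.6017397553.
P = 64,500/2.6017397553 ≈ 24,791.1037.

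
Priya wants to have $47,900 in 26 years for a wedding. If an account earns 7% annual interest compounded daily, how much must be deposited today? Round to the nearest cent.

$7,762.39

Periodic rate = 7%/365 = 0.000191781; 9490 periods.
P = 47,900/(1 + 0.07/365)^9490 ≈ 47,900/6.1707815654 ≈ 7,762.3879.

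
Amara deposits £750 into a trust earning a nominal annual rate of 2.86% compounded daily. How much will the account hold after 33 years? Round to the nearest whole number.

£1,927

Growth factor = (1 + 0.0286/365)^12045 ≈ 2.569632842.
A ≈ 750 × 2.569632842 ≈ 1,927.2246.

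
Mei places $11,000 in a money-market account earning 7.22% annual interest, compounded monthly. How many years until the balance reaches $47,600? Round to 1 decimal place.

20.4 years

We need (1 + 0.00601667)^(12t) = 4.3273, so 12t = ln 4.3273 / ln 1.006017 ≈ 244.2117.
t ≈ 244.2117/12 = 20.3510 years.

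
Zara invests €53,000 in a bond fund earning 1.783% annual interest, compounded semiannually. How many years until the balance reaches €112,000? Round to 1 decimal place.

42.2 years

We need (1 + 0.008915)^(2t) = 2.1132, so 2t = ln 2.1132 / ln 1.008915 ≈ 84.3003.
t ≈ 84.3003/2 = 42.1501 years.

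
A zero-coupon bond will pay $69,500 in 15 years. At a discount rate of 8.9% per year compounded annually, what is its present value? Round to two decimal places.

Annual rate = 8.9% = 0.089; 15 periods.
P = 69,500/(1 + 0.089)^15 ≈ 69,500/3.5926771875 ≈ 19,344.9053.

$19,344.91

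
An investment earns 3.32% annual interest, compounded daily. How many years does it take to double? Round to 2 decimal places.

(1 + 0.0000909589)^(365t) = 2.
365t = ln 2 / ln(1 + 0.0000909589) ≈ 0.69315/9.09548e-05 ≈ 7620.7900.
t ≈ 20.8789.

20.88 years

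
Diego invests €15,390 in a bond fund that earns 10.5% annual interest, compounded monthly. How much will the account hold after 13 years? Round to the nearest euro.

Growth factor = (1 + 0.00875)^156 ≈ 3.8925432428.
A ≈ 15,390 × 3.8925432428 ≈ 59,906.2405.

€59,906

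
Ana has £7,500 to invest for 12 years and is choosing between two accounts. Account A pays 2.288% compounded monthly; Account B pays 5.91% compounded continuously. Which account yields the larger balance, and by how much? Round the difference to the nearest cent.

Account A growth factor: (1 + 0.02288/12)^144 ≈ 1.315607564; balance ≈ 9,867.0567.
Account B growth factor: e^(0.0591·12) = e^0.7092 ≈ 2.0323647163; balance ≈ 15,242.7354.
Account B is larger by 5,375.6786.

Account B, by £5,375.68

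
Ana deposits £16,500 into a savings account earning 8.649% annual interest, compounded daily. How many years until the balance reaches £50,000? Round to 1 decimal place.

We need (1 + 0.000236959)^(365t) = 3.0303, so 365t = ln 3.0303 / ln 1.000237 ≈ 4679.2670.
t ≈ 4679.2670/365 = 12.8199 years.

12.8 years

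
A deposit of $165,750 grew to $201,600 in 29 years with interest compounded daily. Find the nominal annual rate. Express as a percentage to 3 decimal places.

The 10585-period growth factor is 201,600/165,750 = 1.21629.
r/365 = 1.21629^(1/10585) − 1 ≈ 0.0000184985, so r ≈ 365·0.0000184985 = 0.67520%.

0.675%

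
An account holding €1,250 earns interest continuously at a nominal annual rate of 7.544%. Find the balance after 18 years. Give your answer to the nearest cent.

€4,860.12

A = P·e^(rt) = 1,250·e^(0.07544·18) = 1,250·e^1.35792.
e^1.35792 ≈ 3.888097642, so A ≈ 4,860.1221.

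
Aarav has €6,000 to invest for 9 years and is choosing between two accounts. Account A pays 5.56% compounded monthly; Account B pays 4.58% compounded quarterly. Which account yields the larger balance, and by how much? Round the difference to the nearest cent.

A: (1 + 0.0556/12)^108 ≈ 1.647475817, so 6,000 × 1.647475817 ≈ 9,884.8549.
B: (1 + 0.01145)^36 ≈ 1.506603855, so 6,000 × 1.506603855 ≈ 9,039.6231.
Difference ≈ 845.2318 in favor of A.

Account A, by €845.23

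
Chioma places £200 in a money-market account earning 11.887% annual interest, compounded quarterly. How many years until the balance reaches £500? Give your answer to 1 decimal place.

(1 + 0.0297175)^(4t) = 500/200 = 2.5.
4t·ln(1 + 0.0297175) = ln(2.5); 4t = 0.91629/0.0292845 ≈ 31.2893.
t ≈ 7.8223 years.

7.8 years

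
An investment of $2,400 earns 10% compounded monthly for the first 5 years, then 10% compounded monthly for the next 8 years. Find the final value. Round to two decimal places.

Phase 1: 2,400·(1 + 0.1/12)^60 ≈ 3,948.7414.
Phase 2: 3,948.7414·(1 + 0.1/12)^96 ≈ 8,759.0020.

$8,759.00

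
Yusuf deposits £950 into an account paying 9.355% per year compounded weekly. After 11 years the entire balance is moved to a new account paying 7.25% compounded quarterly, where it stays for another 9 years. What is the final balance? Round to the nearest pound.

£5,071

Phase 1: 950·(1 + 0.09355/52)^572 ≈ 2,656.0290.
Phase 2: 2,656.0290·(1 + 0.018125)^36 ≈ 5,070.7533.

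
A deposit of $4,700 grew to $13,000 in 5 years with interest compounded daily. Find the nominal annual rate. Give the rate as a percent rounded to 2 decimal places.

20.35%

(1 + r/365)^1825 = 13,000/4,700 = 2.76596.
1 + r/365 = 2.76596^(1/1825) ≈ 1.000558, so r/365 ≈ 0.000557628.
r ≈ 365·0.000557628 = 20.35341%.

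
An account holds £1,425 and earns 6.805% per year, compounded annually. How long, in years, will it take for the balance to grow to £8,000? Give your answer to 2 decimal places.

26.21 years

We need (1 + 0.06805)^t = 5.614, so t = ln 5.614 / ln 1.06805 ≈ 26.2061.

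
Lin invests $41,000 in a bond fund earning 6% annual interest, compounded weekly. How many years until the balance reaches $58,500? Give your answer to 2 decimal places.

5.93 years

We need (1 + 0.00115385)^(52t) = 1.4268, so 52t = ln 1.4268 / ln 1.001154 ≈ 308.2384.
t ≈ 308.2384/52 = 5.9277 years.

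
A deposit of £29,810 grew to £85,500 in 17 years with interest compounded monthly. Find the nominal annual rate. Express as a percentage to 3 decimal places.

6.214%

The 204-period growth factor is 85,500/29,810 = 2.86817.
r/12 = 2.86817^(1/204) − 1 ≈ 0.00517842, so r ≈ 12·0.00517842 = 6.21411%.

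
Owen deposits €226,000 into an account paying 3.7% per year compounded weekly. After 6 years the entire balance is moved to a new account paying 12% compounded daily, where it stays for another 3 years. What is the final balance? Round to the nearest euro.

After 6 years at 3.7%: 226,000 × 1.24847281538 ≈ 282,154.8563.
Then 3 years at 12%: 282,154.8563 × 1.43324461397 ≈ 404,396.9281.

€404,397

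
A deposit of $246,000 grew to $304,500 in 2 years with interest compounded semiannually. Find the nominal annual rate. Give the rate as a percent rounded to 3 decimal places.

10.957%

(1 + r/2)^4 = 304,500/246,000 = 1.2378.
1 + r/2 = 1.2378^(1/4) ≈ 1.054783, so r/2 ≈ 0.0547828.
r ≈ 2·0.0547828 = 10.95656%.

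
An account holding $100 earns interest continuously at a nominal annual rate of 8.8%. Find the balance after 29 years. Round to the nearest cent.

$1,283.27

A = P·e^(rt) = 100·e^(0.088·29) = 100·e^2.552.
e^2.552 ≈ 12.83274362, so A ≈ 1,283.2744.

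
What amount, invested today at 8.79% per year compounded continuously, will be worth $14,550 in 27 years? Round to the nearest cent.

P = A·e^(−rt) = 14,550·e^(−2.3733).
e^(−2.3733) ≈ 0.093172748324, so P ≈ 1,355.6635.

$1,355.66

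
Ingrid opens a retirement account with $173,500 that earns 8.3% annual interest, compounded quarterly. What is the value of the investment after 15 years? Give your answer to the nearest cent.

Periodic rate = 8.3%/4 = 0.02075; periods = 4·15 = 60.
A = 173,500·(1 + 0.02075)^60 ≈ 173,500·3.42896708029 ≈ 594,925.7884.

$594,925.79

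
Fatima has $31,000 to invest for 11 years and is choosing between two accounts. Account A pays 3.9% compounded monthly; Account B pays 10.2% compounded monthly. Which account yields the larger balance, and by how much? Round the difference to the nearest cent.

Account B, by $47,176.10

A: (1 + 0.00325)^132 ≈ 1.5346531303, so 31,000 × 1.5346531303 ≈ 47,574.2470.
B: (1 + 0.0085)^132 ≈ 3.0564629552, so 31,000 × 3.0564629552 ≈ 94,750.3516.
Difference ≈ 47,176.1046 in favor of B.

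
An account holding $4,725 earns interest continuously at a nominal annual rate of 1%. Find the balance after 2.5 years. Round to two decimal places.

$4,844.61

A = P·e^(rt) = 4,725·e^(0.01·2.5) = 4,725·e^0.025.
e^0.025 ≈ 1.025315121, so A ≈ 4,844.6139.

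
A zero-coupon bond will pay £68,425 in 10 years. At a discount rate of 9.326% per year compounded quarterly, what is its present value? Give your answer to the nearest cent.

Growth factor = (1 + 0.023315)^40 ≈ 2.5140482398.
P = 68,425/2.5140482398 ≈ 27,217.0593.

£27,217.06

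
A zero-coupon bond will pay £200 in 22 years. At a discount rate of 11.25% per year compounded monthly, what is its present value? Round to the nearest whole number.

Growth factor = (1 + 0.009375)^264 ≈ 11.745503.
P = 200/11.745503 ≈ 17.0278.

£17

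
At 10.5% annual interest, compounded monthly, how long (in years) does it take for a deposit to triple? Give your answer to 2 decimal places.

(1 + 0.00875)^(12t) = 3.
12t = ln 3 / ln(1 + 0.00875) ≈ 1.0986/0.00871194 ≈ 126.1042.
t ≈ 10.5087.

10.51 years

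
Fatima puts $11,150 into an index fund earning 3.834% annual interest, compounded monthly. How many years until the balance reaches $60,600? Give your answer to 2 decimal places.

44.22 years

We need (1 + 0.003195)^(12t) = 5.435, so 12t = ln 5.435 / ln 1.003195 ≈ 530.6912.
t ≈ 530.6912/12 = 44.2243 years.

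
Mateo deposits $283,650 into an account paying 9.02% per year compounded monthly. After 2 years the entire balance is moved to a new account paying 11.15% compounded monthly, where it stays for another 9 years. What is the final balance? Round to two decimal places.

Phase 1: 283,650·(1 + 0.0902/12)^24 ≈ 339,497.4578.
Phase 2: 339,497.4578·(1 + 0.1115/12)^108 ≈ 921,804.3917.

$921,804.39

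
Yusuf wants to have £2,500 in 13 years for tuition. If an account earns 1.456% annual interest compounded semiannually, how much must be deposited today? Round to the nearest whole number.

Periodic rate = 1.456%/2 = 0.00728; 26 periods.
P = 2,500/(1 + 0.00728)^26 ≈ 2,500/1.207551006 ≈ 2,070.3059.

£2,070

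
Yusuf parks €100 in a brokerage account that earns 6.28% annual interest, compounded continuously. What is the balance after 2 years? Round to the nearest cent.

€113.38

A = P·e^(rt) = 100·e^(0.0628·2) = 100·e^0.1256.
e^0.1256 ≈ 1.13382855, so A ≈ 113.3829.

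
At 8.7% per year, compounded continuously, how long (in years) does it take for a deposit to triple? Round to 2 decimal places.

12.63 years

e^(0.087t) = 3, so 0.087t = ln 3 ≈ 1.0986.
t ≈ 1.0986/0.087 ≈ 12.6277.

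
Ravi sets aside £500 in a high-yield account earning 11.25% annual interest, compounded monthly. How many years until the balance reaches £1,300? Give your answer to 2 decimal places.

8.53 years

(1 + 0.009375)^(12t) = 1,300/500 = 2.6.
12t·ln(1 + 0.009375) = ln(2.6); 12t = 0.95551/0.00933133 ≈ 102.3982.
t ≈ 8.5332 years.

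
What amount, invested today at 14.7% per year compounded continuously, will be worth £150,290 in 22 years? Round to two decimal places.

£5,921.36

P = A·e^(−rt) = 150,290·e^(−3.234).
e^(−3.234) ≈ 0.0393995848317, so P ≈ 5,921.3636.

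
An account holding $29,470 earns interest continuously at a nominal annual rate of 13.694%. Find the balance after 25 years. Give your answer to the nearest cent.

$904,039.27

A = P·e^(rt) = 29,470·e^(0.13694·25) = 29,470·e^3.4235.
e^3.4235 ≈ 30.6765954299, so A ≈ 904,039.2673.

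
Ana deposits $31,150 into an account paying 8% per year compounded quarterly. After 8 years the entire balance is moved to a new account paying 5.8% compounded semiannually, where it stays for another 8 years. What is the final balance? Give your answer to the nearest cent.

$92,749.07

After 8 years at 8%: 31,150 × 1.8845405921 ≈ 58,703.4394.
Then 8 years at 5.8%: 58,703.4394 × 1.5799596514 ≈ 92,749.0657.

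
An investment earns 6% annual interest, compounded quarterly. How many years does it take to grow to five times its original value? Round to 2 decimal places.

27.02 years

(1 + 0.015)^(4t) = 5.
4t = ln 5 / ln(1 + 0.015) ≈ 1.6094/0.0148886 ≈ 108.0986.
t ≈ 27.0246.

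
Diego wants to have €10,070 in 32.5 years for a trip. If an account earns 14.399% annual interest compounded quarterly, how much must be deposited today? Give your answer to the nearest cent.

Growth factor = (1 + 0.0359975)^130 ≈ 99.227479985.
P = 10,070/99.227479985 ≈ 101.4840.

€101.48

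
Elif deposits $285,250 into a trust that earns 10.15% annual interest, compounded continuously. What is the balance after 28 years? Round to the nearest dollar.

$4,892,046

A = P·e^(rt) = 285,250·e^(0.1015·28) = 285,250·e^2.842.
e^2.842 ≈ 17.15003132258, so A ≈ 4,892,046.4348.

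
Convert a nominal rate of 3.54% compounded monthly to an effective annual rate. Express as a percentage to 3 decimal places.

One year is 12 periods at 0.00295 each: (1 + 0.00295)^12 ≈ 1.03598.
EAR = 1.03598 − 1 ≈ 3.59801%.

3.598%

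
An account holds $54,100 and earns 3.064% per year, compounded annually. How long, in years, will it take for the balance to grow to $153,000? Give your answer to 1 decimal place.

34.4 years

(1 + 0.03064)^t = 153,000/54,100 = 2.8281.
t·ln(1 + 0.03064) = ln(2.8281); t = 1.0396/0.03018 ≈ 34.4468.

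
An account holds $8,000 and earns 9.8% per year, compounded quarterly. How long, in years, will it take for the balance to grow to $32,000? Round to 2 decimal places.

(1 + 0.0245)^(4t) = 32,000/8,000 = 4.
4t·ln(1 + 0.0245) = ln(4); 4t = 1.3863/0.0242047 ≈ 57.2738.
t ≈ 14.3184 years.

14.32 years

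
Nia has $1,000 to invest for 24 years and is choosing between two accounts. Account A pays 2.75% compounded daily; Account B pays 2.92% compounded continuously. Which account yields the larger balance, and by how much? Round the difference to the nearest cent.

Account B, by $80.62

Account A growth factor: (1 + 0.0275/365)^8760 ≈ 1.934744233; balance ≈ 1,934.7442.
Account B growth factor: e^(0.0292·24) = e^0.7008 ≈ 2.015364354; balance ≈ 2,015.3644.
Account B is larger by 80.6201.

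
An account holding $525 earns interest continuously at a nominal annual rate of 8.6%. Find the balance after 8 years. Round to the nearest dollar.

$1,045

A = P·e^(rt) = 525·e^(0.086·8) = 525·e^0.688.
e^0.688 ≈ 1.989732087, so A ≈ 1,044.6093.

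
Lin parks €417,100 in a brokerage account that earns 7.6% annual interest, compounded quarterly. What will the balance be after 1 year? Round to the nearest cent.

Periodic rate = 7.6%/4 = 0.019; periods = 4·1 = 4.
A = 417,100·(1 + 0.019)^4 ≈ 417,100·1.07819356632 ≈ 449,714.5365.

€449,714.54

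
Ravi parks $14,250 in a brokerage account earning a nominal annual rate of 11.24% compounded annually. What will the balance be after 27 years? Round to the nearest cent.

Growth factor = (1 + 0.1124)^27 ≈ 17.7437931166.
A ≈ 14,250 × 17.7437931166 ≈ 252,849.0519.

$252,849.05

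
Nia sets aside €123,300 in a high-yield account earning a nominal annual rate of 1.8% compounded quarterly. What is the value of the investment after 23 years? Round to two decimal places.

€186,362.13

Growth factor = (1 + 0.0045)^92 ≈ 1.51145276616.
A ≈ 123,300 × 1.51145276616 ≈ 186,362.1261.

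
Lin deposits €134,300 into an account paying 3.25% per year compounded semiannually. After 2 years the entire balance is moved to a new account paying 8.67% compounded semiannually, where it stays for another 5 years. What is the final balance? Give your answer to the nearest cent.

After 2 years at 3.25%: 134,300 × 1.06660160879 ≈ 143,244.5961.
Then 5 years at 8.67%: 143,244.5961 × 1.52862234546 ≈ 218,966.8904.

€218,966.89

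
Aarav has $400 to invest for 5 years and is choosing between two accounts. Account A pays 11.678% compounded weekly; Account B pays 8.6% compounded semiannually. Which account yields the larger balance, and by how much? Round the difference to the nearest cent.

Account A growth factor: (1 + 0.11678/52)^260 ≈ 1.79184413; balance ≈ 716.7377.
Account B growth factor: (1 + 0.043)^10 ≈ 1.52350219; balance ≈ 609.4009.
Account A is larger by 107.3368.

Account A, by $107.34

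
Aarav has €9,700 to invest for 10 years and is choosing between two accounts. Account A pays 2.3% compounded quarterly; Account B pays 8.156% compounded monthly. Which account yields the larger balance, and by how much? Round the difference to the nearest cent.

Account A growth factor: (1 + 0.00575)^40 ≈ 1.2577712103; balance ≈ 12,200.3807.
Account B growth factor: (1 + 0.08156/12)^120 ≈ 2.2543029553; balance ≈ 21,866.7387.
Account B is larger by 9,666.3579.

Account B, by €9,666.36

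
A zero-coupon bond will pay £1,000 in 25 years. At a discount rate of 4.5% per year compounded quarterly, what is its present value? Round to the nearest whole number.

Growth factor = (1 + 0.01125)^100 ≈ 3.06093045.
P = 1,000/3.06093045 ≈ 326.6980.

£327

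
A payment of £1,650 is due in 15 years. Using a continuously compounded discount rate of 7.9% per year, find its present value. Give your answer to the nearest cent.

£504.48

P = A·e^(−rt) = 1,650·e^(−1.185).
e^(−1.185) ≈ 0.3057461795, so P ≈ 504.4812.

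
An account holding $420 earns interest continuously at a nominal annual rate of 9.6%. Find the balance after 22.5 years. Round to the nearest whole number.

A = P·e^(rt) = 420·e^(0.096·22.5) = 420·e^2.16.
e^2.16 ≈ 8.671137658, so A ≈ 3,641.8778.

$3,642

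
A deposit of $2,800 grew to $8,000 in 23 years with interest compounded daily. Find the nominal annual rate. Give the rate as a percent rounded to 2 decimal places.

4.56%

(1 + r/365)^8395 = 8,000/2,800 = 2.85714.
1 + r/365 = 2.85714^(1/8395) ≈ 1.000125, so r/365 ≈ 0.000125061.
r ≈ 365·0.000125061 = 4.56473%.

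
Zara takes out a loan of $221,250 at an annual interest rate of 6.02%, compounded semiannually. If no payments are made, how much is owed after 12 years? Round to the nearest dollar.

$450,805

Periodic rate = 6.02%/2 = 0.0301; periods = 2·12 = 24.
A = 221,250·(1 + 0.0301)^24 ≈ 221,250·2.0375360063 ≈ 450,804.8414.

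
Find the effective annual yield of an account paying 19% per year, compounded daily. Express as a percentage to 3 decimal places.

20.919%

EAR = (1 + 19%/365)^365 − 1 = (1 + 0.000520548)^365 − 1.
(1 + 0.000520548)^365 ≈ 1.20919, so EAR ≈ 20.91898%.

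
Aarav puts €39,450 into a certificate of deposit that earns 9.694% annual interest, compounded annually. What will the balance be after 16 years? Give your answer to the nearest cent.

Annual rate = 9.694% = 0.09694; years = 16.
A = 39,450·(1 + 0.09694)^16 ≈ 39,450·4.39466701082 ≈ 173,369.6136.

€173,369.61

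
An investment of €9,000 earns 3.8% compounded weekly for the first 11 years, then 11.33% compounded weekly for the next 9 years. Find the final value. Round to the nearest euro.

After 11 years at 3.8%: 9,000 × 1.5186888191 ≈ 13,668.1994.
Then 9 years at 11.33%: 13,668.1994 × 2.769289326 ≈ 37,851.1986.

€37,851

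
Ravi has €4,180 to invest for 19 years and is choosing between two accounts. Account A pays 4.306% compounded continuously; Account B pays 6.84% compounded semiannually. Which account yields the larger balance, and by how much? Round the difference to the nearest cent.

Account A growth factor: e^(0.04306·19) = e^0.81814 ≈ 2.266280633; balance ≈ 9,473.0530.
Account B growth factor: (1 + 0.0342)^38 ≈ 3.5889901844; balance ≈ 15,001.9790.
Account B is larger by 5,528.9259.

Account B, by €5,528.93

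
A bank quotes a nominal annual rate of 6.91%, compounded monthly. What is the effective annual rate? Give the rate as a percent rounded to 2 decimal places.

7.13%

One year is 12 periods at 0.00575833 each: (1 + 0.00575833)^12 ≈ 1.071331.
EAR = 1.071331 − 1 ≈ 7.13310%.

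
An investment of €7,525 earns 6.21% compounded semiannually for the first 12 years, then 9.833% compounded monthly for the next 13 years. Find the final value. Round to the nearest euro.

Phase 1: 7,525·(1 + 0.03105)^24 ≈ 15,675.4473.
Phase 2: 15,675.4473·(1 + 0.09833/12)^156 ≈ 55,990.2068.

€55,990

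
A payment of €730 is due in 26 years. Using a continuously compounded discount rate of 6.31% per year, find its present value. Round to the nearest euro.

P = A·e^(−rt) = 730·e^(−1.6406).
e^(−1.6406) ≈ 0.193863689, so P ≈ 141.5205.

€142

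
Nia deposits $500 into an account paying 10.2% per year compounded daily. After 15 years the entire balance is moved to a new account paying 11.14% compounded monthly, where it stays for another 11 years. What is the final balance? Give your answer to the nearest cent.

Phase 1: 500·(1 + 0.102/365)^5475 ≈ 2,308.5949.
Phase 2: 2,308.5949·(1 + 0.1114/12)^132 ≈ 7,817.6667.

$7,817.67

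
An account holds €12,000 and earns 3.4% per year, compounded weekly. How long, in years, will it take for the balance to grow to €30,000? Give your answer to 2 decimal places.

26.96 years

We need (1 + 0.000653846)^(52t) = 2.5, so 52t = ln 2.5 / ln 1.000654 ≈ 1401.8439.
t ≈ 1401.8439/52 = 26.9585 years.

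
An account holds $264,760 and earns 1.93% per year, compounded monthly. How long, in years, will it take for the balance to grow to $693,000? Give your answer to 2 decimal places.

We need (1 + 0.00160833)^(12t) = 2.6175, so 12t = ln 2.6175 / ln 1.001608 ≈ 598.7439.
t ≈ 598.7439/12 = 49.8953 years.

49.90 years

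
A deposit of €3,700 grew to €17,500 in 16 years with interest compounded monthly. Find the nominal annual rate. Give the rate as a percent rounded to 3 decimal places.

(1 + r/12)^192 = 17,500/3,700 = 4.72973.
1 + r/12 = 4.72973^(1/192) ≈ 1.008126, so r/12 ≈ 0.0081259.
r ≈ 12·0.0081259 = 9.75108%.

9.751%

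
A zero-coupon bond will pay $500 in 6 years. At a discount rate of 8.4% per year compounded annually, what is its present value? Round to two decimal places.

$308.17

Annual rate = 8.4% = 0.084; 6 periods.
P = 500/(1 + 0.084)^6 ≈ 500/1.62246633 ≈ 308.1728.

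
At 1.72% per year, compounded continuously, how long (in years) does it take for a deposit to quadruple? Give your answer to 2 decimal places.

80.60 years

e^(0.0172t) = 4, so 0.0172t = ln 4 ≈ 1.3863.
t ≈ 1.3863/0.0172 ≈ 80.5985.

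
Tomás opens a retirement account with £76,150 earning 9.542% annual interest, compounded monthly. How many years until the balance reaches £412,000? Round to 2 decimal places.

(1 + 0.00795167)^(12t) = 412,000/76,150 = 5.4104.
12t·ln(1 + 0.00795167) = ln(5.4104); 12t = 1.6883/0.00792022 ≈ 213.1656.
t ≈ 17.7638 years.

17.76 years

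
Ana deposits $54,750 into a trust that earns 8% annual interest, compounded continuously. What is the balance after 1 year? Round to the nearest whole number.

$59,310

A = P·e^(rt) = 54,750·e^(0.08·1) = 54,750·e^0.08.
e^0.08 ≈ 1.0832870677, so A ≈ 59,309.9670.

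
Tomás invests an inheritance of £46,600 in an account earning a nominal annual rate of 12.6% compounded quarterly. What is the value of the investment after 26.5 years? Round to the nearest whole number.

Periodic rate = 12.6%/4 = 0.0315; periods = 4·26.5 = 106.
A = 46,600·(1 + 0.0315)^106 ≈ 46,600·26.77556382741 ≈ 1,247,741.2744.

£1,247,741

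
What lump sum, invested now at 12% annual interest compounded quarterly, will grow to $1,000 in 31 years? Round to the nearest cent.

Periodic rate = 12%/4 = 0.03; 124 periods.
P = 1,000/(1 + 0.03)^124 ≈ 1,000/39.0675218 ≈ 25.5967.

$25.60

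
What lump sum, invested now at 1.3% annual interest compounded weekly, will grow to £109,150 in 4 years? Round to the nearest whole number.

Periodic rate = 1.3%/52 = 0.00025; 208 periods.
P = 109,150/(1 + 0.00025)^208 ≈ 109,150/1.05336889673 ≈ 103,619.9192.

£103,620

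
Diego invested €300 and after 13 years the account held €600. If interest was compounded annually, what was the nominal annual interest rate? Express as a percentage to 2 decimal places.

The 13-period growth factor is 600/300 = 2.
r = 2^(1/13) − 1 ≈ 0.0547661, i.e. 5.47661%.

5.48%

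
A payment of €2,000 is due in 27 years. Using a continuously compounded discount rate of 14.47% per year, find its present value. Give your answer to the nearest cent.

€40.21

P = A·e^(−rt) = 2,000·e^(−3.9069).
e^(−3.9069) ≈ 0.02010272301, so P ≈ 40.2054.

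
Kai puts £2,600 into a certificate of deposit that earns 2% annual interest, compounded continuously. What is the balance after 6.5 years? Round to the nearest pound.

A = P·e^(rt) = 2,600·e^(0.02·6.5) = 2,600·e^0.13.
e^0.13 ≈ 1.138828383, so A ≈ 2,960.9538.

£2,961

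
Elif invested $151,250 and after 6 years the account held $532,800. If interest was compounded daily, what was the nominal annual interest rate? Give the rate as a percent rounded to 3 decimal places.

20.993%

The 2190-period growth factor is 532,800/151,250 = 3.52264.
r/365 = 3.52264^(1/2190) − 1 ≈ 0.000575148, so r ≈ 365·0.000575148 = 20.99290%.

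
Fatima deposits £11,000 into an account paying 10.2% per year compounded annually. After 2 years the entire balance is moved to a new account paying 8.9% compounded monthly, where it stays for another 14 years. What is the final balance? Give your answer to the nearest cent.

£46,226.39

Phase 1: 11,000·(1 + 0.102)^2 ≈ 13,358.4440.
Phase 2: 13,358.4440·(1 + 0.089/12)^168 ≈ 46,226.3892.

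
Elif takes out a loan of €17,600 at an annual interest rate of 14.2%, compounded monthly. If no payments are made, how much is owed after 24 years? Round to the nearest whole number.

€521,074

Periodic rate = 14.2%/12 = 0.0118333; periods = 12·24 = 288.
A = 17,600·(1 + 0.142/12)^288 ≈ 17,600·29.6064923382 ≈ 521,074.2652.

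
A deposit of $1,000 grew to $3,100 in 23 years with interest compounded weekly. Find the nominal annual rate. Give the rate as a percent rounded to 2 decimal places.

4.92%

The 1196-period growth factor is 3,100/1,000 = 3.1.
r/52 = 3.1^(1/1196) − 1 ≈ 0.000946436, so r ≈ 52·0.000946436 = 4.92147%.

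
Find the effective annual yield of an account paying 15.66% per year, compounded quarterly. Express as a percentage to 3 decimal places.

One year is 4 periods at 0.03915 each: (1 + 0.03915)^4 ≈ 1.166039.
EAR = 1.166039 − 1 ≈ 16.60387%.

16.604%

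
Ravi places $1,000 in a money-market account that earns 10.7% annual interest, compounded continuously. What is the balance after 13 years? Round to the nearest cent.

$4,018.87

A = P·e^(rt) = 1,000·e^(0.107·13) = 1,000·e^1.391.
e^1.391 ≈ 4.018866911, so A ≈ 4,018.8669.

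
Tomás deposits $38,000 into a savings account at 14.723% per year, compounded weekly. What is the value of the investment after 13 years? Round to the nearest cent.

Periodic rate = 14.723%/52 = 0.00283135; periods = 52·13 = 676.
A = 38,000·(1 + 0.14723/52)^676 ≈ 38,000·6.76177560864 ≈ 256,947.4731.

$256,947.47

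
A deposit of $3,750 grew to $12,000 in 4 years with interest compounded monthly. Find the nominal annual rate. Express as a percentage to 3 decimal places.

(1 + r/12)^48 = 12,000/3,750 = 3.2.
1 + r/12 = 3.2^(1/48) ≈ 1.024528, so r/12 ≈ 0.0245283.
r ≈ 12·0.0245283 = 29.43396%.

29.434%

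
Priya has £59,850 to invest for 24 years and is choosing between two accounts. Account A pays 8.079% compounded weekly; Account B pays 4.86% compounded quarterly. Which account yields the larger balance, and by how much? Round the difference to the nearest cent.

Account A, by £224,625.33

A: (1 + 0.08079/52)^1248 ≈ 6.94106570111, so 59,850 × 6.94106570111 ≈ 415,422.7822.
B: (1 + 0.01215)^96 ≈ 3.18792743147, so 59,850 × 3.18792743147 ≈ 190,797.4568.
Difference ≈ 224,625.3254 in favor of A.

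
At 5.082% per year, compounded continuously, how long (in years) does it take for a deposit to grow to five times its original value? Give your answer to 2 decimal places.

31.67 years

e^(0.05082t) = 5, so 0.05082t = ln 5 ≈ 1.6094.
t ≈ 1.6094/0.05082 ≈ 31.6694.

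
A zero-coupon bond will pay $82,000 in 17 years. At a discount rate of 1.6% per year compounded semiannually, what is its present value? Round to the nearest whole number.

Growth factor = (1 + 0.008)^34 ≈ 1.3111672461.
P = 82,000/1.3111672461 ≈ 62,539.6953.

$62,540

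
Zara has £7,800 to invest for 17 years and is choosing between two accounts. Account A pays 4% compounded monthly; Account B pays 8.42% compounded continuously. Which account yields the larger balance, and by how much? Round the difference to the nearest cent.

A: (1 + 0.04/12)^204 ≈ 1.9716468912, so 7,800 × 1.9716468912 ≈ 15,378.8458.
B: e^(0.0842·17) = e^1.4314 ≈ 4.1845534678, so 7,800 × 4.1845534678 ≈ 32,639.5170.
Difference ≈ 17,260.6713 in favor of B.

Account B, by £17,260.67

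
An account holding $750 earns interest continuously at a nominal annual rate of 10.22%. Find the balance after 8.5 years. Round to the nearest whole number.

$1,788

A = P·e^(rt) = 750·e^(0.1022·8.5) = 750·e^0.8687.
e^0.8687 ≈ 2.383809885, so A ≈ 1,787.8574.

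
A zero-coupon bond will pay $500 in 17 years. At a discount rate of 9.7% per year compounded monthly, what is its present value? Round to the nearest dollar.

Growth factor = (1 + 0.097/12)^204 ≈ 5.16740687.
P = 500/5.16740687 ≈ 96.7603.

$97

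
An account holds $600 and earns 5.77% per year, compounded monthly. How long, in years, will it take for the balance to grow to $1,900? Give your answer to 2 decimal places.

20.03 years

We need (1 + 0.00480833)^(12t) = 3.1667, so 12t = ln 3.1667 / ln 1.004808 ≈ 240.3013.
t ≈ 240.3013/12 = 20.0251 years.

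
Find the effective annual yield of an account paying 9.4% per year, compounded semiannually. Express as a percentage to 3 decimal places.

9.621%

EAR = (1 + 9.4%/2)^2 − 1 = (1 + 0.047)^2 − 1.
(1 + 0.047)^2 ≈ 1.096209, so EAR ≈ 9.62090%.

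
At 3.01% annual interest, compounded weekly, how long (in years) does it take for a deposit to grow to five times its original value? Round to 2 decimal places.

(1 + 0.000578846)^(52t) = 5.
52t = ln 5 / ln(1 + 0.000578846) ≈ 1.6094/0.000578679 ≈ 2781.2289.
t ≈ 53.4852.

53.49 years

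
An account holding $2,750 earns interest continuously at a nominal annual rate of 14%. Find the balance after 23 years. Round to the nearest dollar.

$68,827

A = P·e^(rt) = 2,750·e^(0.14·23) = 2,750·e^3.22.
e^3.22 ≈ 25.028120181, so A ≈ 68,827.3305.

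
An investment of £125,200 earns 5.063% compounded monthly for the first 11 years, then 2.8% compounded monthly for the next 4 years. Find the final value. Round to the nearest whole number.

After 11 years at 5.063%: 125,200 × 1.74326258094 ≈ 218,256.4751.
Then 4 years at 2.8%: 218,256.4751 × 1.11836694477 ≈ 244,090.8273.

£244,091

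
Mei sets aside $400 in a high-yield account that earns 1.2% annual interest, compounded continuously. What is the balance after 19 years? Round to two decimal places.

A = P·e^(rt) = 400·e^(0.012·19) = 400·e^0.228.
e^0.228 ≈ 1.25608533, so A ≈ 502.4341.

$502.43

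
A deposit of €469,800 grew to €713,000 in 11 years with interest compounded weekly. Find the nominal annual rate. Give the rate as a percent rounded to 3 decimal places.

The 572-period growth factor is 713,000/469,800 = 1.51767.
r/52 = 1.51767^(1/572) − 1 ≈ 0.000729592, so r ≈ 52·0.000729592 = 3.79388%.

3.794%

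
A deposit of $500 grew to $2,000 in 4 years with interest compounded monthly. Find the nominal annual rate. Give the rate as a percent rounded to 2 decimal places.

The 48-period growth factor is 2,000/500 = 4.
r/12 = 4^(1/48) − 1 ≈ 0.0293022, so r ≈ 12·0.0293022 = 35.16268%.

35.16%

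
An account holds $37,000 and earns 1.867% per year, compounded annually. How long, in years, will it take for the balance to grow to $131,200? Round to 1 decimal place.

68.4 years

We need (1 + 0.01867)^t = 3.5459, so t = ln 3.5459 / ln 1.01867 ≈ 68.4298.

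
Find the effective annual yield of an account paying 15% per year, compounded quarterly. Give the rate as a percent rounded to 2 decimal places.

15.87%

EAR = (1 + 15%/4)^4 − 1 = (1 + 0.0375)^4 − 1.
(1 + 0.0375)^4 ≈ 1.15865, so EAR ≈ 15.86504%.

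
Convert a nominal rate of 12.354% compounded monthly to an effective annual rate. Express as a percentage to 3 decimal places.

One year is 12 periods at 0.010295 each: (1 + 0.010295)^12 ≈ 1.130781.
EAR = 1.130781 − 1 ≈ 13.07808%.

13.078%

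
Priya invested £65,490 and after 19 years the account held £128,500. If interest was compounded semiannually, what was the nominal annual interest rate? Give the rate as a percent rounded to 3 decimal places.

The 38-period growth factor is 128,500/65,490 = 1.96213.
r/2 = 1.96213^(1/38) − 1 ≈ 0.0178959, so r ≈ 2·0.0178959 = 3.57918%.

3.579%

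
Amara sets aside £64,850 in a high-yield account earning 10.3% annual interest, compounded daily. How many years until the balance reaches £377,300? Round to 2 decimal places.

We need (1 + 0.000282192)^(365t) = 5.818, so 365t = ln 5.818 / ln 1.000282 ≈ 6241.1888.
t ≈ 6241.1888/365 = 17.0991 years.

17.10 years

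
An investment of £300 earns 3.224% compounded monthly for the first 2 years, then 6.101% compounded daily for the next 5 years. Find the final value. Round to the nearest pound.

After 2 years at 3.224%: 300 × 1.06651203 ≈ 319.9536.
Then 5 years at 6.101%: 319.9536 × 1.35665825 ≈ 434.0677.

£434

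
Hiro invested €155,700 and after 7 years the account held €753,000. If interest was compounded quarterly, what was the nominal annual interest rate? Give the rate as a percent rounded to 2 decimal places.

The 28-period growth factor is 753,000/155,700 = 4.83622.
r/4 = 4.83622^(1/28) − 1 ≈ 0.057905, so r ≈ 4·0.057905 = 23.16199%.

23.16%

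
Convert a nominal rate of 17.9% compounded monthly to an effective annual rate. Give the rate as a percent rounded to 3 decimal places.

One year is 12 periods at 0.0149167 each: (1 + 0.0149167)^12 ≈ 1.194441.
EAR = 1.194441 − 1 ≈ 19.44408%.

19.444%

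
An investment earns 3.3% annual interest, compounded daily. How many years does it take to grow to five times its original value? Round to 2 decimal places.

48.77 years

(1 + 0.000090411)^(365t) = 5.
365t = ln 5 / ln(1 + 0.000090411) ≈ 1.6094/9.04069e-05 ≈ 17802.1634.
t ≈ 48.7731.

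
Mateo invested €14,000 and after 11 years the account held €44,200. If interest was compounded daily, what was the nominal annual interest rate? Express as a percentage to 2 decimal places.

10.45%

(1 + r/365)^4015 = 44,200/14,000 = 3.15714.
1 + r/365 = 3.15714^(1/4015) ≈ 1.000286, so r/365 ≈ 0.000286384.
r ≈ 365·0.000286384 = 10.45302%.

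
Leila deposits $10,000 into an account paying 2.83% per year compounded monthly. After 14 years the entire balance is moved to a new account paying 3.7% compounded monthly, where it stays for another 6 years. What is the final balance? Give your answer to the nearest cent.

$18,540.86

After 14 years at 2.83%: 10,000 × 1.4854734565 ≈ 14,854.7346.
Then 6 years at 3.7%: 14,854.7346 × 1.2481450035 ≈ 18,540.8627.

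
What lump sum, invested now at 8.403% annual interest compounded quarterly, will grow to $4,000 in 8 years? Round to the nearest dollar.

Periodic rate = 8.403%/4 = 0.0210075; 32 periods.
P = 4,000/(1 + 0.0210075)^32 ≈ 4,000/1.945027891 ≈ 2,056.5258.

$2,057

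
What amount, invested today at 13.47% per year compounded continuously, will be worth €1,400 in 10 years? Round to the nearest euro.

P = A·e^(−rt) = 1,400·e^(−1.347).
e^(−1.347) ≈ 0.2600191492, so P ≈ 364.0268.

€364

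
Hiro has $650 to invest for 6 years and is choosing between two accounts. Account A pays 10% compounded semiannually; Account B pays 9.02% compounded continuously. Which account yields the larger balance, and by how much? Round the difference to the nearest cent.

Account A, by $50.56

Account A growth factor: (1 + 0.05)^12 ≈ 1.795856326; balance ≈ 1,167.3066.
Account B growth factor: e^(0.0902·6) = e^0.5412 ≈ 1.718067306; balance ≈ 1,116.7437.
Account A is larger by 50.5629.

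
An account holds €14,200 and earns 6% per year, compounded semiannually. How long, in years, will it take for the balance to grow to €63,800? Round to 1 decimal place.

We need (1 + 0.03)^(2t) = 4.493, so 2t = ln 4.493 / ln 1.03 ≈ 50.8313.
t ≈ 50.8313/2 = 25.4156 years.

25.4 years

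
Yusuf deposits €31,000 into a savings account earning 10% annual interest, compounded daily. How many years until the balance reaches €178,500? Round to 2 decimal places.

17.51 years

We need (1 + 0.000273973)^(365t) = 5.7581, so 365t = ln 5.7581 / ln 1.000274 ≈ 6390.5704.
t ≈ 6390.5704/365 = 17.5084 years.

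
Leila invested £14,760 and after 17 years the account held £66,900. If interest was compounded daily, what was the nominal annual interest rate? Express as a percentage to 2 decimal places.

8.89%

The 6205-period growth factor is 66,900/14,760 = 4.53252.
r/365 = 4.53252^(1/6205) − 1 ≈ 0.000243588, so r ≈ 365·0.000243588 = 8.89095%.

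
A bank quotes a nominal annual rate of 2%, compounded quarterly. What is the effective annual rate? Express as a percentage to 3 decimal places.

2.015%

One year is 4 periods at 0.005 each: (1 + 0.005)^4 ≈ 1.020151.
EAR = 1.020151 − 1 ≈ 2.01505%.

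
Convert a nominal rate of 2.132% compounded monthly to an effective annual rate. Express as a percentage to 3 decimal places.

EAR = (1 + 2.132%/12)^12 − 1 = (1 + 0.00177667)^12 − 1.
(1 + 0.00177667)^12 ≈ 1.02153, so EAR ≈ 2.15296%.

2.153%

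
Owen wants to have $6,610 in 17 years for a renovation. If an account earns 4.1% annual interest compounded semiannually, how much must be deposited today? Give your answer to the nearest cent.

$3,315.58

Growth factor = (1 + 0.0205)^34 ≈ 1.99361966.
P = 6,610/1.99361966 ≈ 3,315.5773.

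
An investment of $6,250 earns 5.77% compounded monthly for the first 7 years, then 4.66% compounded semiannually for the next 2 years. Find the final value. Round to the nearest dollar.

Phase 1: 6,250·(1 + 0.0577/12)^84 ≈ 9,351.2827.
Phase 2: 9,351.2827·(1 + 0.0233)^4 ≈ 10,253.7585.

$10,254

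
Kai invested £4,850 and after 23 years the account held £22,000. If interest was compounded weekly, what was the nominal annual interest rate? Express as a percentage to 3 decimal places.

6.578%

(1 + r/52)^1196 = 22,000/4,850 = 4.53608.
1 + r/52 = 4.53608^(1/1196) ≈ 1.001265, so r/52 ≈ 0.00126507.
r ≈ 52·0.00126507 = 6.57835%.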